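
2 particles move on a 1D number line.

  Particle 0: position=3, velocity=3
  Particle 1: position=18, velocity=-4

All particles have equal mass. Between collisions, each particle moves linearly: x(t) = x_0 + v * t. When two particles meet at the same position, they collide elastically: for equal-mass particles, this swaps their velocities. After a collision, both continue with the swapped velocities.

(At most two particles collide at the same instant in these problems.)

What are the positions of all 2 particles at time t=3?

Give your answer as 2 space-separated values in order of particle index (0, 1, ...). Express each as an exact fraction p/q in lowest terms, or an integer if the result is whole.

Collision at t=15/7: particles 0 and 1 swap velocities; positions: p0=66/7 p1=66/7; velocities now: v0=-4 v1=3
Advance to t=3 (no further collisions before then); velocities: v0=-4 v1=3; positions = 6 12

Answer: 6 12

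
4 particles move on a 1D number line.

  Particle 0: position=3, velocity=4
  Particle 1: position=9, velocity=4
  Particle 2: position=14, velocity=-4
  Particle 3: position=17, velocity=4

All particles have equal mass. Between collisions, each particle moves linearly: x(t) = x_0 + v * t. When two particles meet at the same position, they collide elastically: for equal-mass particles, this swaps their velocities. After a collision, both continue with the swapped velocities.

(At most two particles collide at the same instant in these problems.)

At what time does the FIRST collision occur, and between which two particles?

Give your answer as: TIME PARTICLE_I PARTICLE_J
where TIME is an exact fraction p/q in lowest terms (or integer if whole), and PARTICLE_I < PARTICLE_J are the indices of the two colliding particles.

Pair (0,1): pos 3,9 vel 4,4 -> not approaching (rel speed 0 <= 0)
Pair (1,2): pos 9,14 vel 4,-4 -> gap=5, closing at 8/unit, collide at t=5/8
Pair (2,3): pos 14,17 vel -4,4 -> not approaching (rel speed -8 <= 0)
Earliest collision: t=5/8 between 1 and 2

Answer: 5/8 1 2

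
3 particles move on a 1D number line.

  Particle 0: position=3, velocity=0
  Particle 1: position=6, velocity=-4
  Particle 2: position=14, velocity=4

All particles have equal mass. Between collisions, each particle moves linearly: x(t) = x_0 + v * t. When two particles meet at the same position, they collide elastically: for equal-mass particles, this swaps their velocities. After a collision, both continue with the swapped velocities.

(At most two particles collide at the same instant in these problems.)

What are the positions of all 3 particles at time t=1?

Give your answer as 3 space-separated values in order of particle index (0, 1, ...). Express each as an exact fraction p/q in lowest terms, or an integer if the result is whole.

Answer: 2 3 18

Derivation:
Collision at t=3/4: particles 0 and 1 swap velocities; positions: p0=3 p1=3 p2=17; velocities now: v0=-4 v1=0 v2=4
Advance to t=1 (no further collisions before then); velocities: v0=-4 v1=0 v2=4; positions = 2 3 18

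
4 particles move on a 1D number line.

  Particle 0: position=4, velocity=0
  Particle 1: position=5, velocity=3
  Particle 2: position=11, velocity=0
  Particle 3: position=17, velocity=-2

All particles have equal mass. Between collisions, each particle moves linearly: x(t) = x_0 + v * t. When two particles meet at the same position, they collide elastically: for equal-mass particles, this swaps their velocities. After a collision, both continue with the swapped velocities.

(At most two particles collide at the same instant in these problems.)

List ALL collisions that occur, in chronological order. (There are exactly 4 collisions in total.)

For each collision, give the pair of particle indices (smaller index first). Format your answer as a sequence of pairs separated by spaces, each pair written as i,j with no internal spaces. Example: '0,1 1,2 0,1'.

Answer: 1,2 2,3 1,2 0,1

Derivation:
Collision at t=2: particles 1 and 2 swap velocities; positions: p0=4 p1=11 p2=11 p3=13; velocities now: v0=0 v1=0 v2=3 v3=-2
Collision at t=12/5: particles 2 and 3 swap velocities; positions: p0=4 p1=11 p2=61/5 p3=61/5; velocities now: v0=0 v1=0 v2=-2 v3=3
Collision at t=3: particles 1 and 2 swap velocities; positions: p0=4 p1=11 p2=11 p3=14; velocities now: v0=0 v1=-2 v2=0 v3=3
Collision at t=13/2: particles 0 and 1 swap velocities; positions: p0=4 p1=4 p2=11 p3=49/2; velocities now: v0=-2 v1=0 v2=0 v3=3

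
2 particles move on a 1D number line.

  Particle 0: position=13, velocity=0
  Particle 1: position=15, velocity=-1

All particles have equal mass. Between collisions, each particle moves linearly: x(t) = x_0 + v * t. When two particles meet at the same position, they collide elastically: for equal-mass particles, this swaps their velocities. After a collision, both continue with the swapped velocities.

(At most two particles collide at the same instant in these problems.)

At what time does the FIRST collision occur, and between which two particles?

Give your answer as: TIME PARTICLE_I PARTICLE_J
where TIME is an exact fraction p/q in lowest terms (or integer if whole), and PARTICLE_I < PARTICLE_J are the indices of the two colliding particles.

Answer: 2 0 1

Derivation:
Pair (0,1): pos 13,15 vel 0,-1 -> gap=2, closing at 1/unit, collide at t=2
Earliest collision: t=2 between 0 and 1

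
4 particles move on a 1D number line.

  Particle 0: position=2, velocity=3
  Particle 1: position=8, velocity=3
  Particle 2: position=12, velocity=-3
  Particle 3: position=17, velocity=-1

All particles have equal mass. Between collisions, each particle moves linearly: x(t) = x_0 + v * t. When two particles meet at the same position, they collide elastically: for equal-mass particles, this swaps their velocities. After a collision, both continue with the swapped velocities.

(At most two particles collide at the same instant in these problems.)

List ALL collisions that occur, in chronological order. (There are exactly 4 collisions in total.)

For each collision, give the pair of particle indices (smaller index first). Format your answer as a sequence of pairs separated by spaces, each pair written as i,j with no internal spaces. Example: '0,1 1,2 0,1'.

Collision at t=2/3: particles 1 and 2 swap velocities; positions: p0=4 p1=10 p2=10 p3=49/3; velocities now: v0=3 v1=-3 v2=3 v3=-1
Collision at t=5/3: particles 0 and 1 swap velocities; positions: p0=7 p1=7 p2=13 p3=46/3; velocities now: v0=-3 v1=3 v2=3 v3=-1
Collision at t=9/4: particles 2 and 3 swap velocities; positions: p0=21/4 p1=35/4 p2=59/4 p3=59/4; velocities now: v0=-3 v1=3 v2=-1 v3=3
Collision at t=15/4: particles 1 and 2 swap velocities; positions: p0=3/4 p1=53/4 p2=53/4 p3=77/4; velocities now: v0=-3 v1=-1 v2=3 v3=3

Answer: 1,2 0,1 2,3 1,2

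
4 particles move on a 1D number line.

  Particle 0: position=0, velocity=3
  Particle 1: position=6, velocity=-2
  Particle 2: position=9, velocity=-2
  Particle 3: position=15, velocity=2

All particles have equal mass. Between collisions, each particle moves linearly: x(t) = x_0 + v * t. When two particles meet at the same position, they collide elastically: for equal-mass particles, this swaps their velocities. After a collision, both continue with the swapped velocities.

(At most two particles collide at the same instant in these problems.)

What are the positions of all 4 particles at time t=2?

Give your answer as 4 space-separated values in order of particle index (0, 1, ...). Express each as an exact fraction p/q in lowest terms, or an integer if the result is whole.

Answer: 2 5 6 19

Derivation:
Collision at t=6/5: particles 0 and 1 swap velocities; positions: p0=18/5 p1=18/5 p2=33/5 p3=87/5; velocities now: v0=-2 v1=3 v2=-2 v3=2
Collision at t=9/5: particles 1 and 2 swap velocities; positions: p0=12/5 p1=27/5 p2=27/5 p3=93/5; velocities now: v0=-2 v1=-2 v2=3 v3=2
Advance to t=2 (no further collisions before then); velocities: v0=-2 v1=-2 v2=3 v3=2; positions = 2 5 6 19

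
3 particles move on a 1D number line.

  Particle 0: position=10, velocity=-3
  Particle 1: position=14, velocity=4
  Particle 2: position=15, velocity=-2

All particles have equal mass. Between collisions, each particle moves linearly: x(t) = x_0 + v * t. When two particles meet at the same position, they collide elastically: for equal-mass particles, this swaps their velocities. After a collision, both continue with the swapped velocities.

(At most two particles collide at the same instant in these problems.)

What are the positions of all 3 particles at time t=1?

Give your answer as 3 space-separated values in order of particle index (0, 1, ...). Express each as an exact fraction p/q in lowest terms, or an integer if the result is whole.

Collision at t=1/6: particles 1 and 2 swap velocities; positions: p0=19/2 p1=44/3 p2=44/3; velocities now: v0=-3 v1=-2 v2=4
Advance to t=1 (no further collisions before then); velocities: v0=-3 v1=-2 v2=4; positions = 7 13 18

Answer: 7 13 18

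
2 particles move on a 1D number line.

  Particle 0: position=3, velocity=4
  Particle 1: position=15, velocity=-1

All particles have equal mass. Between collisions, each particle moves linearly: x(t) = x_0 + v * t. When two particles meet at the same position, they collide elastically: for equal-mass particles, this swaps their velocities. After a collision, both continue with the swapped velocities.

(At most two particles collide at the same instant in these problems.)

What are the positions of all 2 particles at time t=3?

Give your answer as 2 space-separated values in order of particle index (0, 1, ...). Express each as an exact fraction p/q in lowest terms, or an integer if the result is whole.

Collision at t=12/5: particles 0 and 1 swap velocities; positions: p0=63/5 p1=63/5; velocities now: v0=-1 v1=4
Advance to t=3 (no further collisions before then); velocities: v0=-1 v1=4; positions = 12 15

Answer: 12 15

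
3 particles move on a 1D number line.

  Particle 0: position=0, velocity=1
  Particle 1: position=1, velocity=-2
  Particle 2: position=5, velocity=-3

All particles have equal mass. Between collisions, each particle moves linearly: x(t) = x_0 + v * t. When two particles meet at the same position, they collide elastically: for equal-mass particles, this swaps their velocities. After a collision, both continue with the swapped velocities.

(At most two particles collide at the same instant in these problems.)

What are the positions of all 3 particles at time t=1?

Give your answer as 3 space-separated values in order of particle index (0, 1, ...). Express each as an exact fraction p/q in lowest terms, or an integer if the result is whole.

Answer: -1 1 2

Derivation:
Collision at t=1/3: particles 0 and 1 swap velocities; positions: p0=1/3 p1=1/3 p2=4; velocities now: v0=-2 v1=1 v2=-3
Advance to t=1 (no further collisions before then); velocities: v0=-2 v1=1 v2=-3; positions = -1 1 2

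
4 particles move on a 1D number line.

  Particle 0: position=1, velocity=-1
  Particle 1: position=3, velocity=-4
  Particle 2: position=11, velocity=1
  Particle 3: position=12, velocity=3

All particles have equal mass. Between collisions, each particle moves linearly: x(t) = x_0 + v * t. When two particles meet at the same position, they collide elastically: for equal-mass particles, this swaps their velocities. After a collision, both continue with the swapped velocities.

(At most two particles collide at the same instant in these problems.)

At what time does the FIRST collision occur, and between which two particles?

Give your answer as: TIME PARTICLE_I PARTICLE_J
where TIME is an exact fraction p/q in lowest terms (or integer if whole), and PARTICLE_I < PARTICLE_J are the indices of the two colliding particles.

Answer: 2/3 0 1

Derivation:
Pair (0,1): pos 1,3 vel -1,-4 -> gap=2, closing at 3/unit, collide at t=2/3
Pair (1,2): pos 3,11 vel -4,1 -> not approaching (rel speed -5 <= 0)
Pair (2,3): pos 11,12 vel 1,3 -> not approaching (rel speed -2 <= 0)
Earliest collision: t=2/3 between 0 and 1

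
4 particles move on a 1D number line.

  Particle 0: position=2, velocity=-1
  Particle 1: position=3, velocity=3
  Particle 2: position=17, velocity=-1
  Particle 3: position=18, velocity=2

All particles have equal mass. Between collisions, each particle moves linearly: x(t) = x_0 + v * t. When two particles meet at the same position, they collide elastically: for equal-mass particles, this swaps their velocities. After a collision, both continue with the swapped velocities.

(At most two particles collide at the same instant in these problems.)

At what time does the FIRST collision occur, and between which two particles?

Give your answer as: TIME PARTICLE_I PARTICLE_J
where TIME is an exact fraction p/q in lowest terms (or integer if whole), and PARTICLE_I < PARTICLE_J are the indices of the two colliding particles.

Answer: 7/2 1 2

Derivation:
Pair (0,1): pos 2,3 vel -1,3 -> not approaching (rel speed -4 <= 0)
Pair (1,2): pos 3,17 vel 3,-1 -> gap=14, closing at 4/unit, collide at t=7/2
Pair (2,3): pos 17,18 vel -1,2 -> not approaching (rel speed -3 <= 0)
Earliest collision: t=7/2 between 1 and 2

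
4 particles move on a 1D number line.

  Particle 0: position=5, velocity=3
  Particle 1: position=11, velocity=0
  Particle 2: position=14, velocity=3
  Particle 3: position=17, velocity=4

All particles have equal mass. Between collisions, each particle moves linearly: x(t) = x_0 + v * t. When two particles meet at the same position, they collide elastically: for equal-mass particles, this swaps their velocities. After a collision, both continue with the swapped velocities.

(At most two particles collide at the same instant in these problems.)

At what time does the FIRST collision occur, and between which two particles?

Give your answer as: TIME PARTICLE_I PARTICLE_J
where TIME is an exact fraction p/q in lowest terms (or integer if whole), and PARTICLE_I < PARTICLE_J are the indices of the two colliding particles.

Pair (0,1): pos 5,11 vel 3,0 -> gap=6, closing at 3/unit, collide at t=2
Pair (1,2): pos 11,14 vel 0,3 -> not approaching (rel speed -3 <= 0)
Pair (2,3): pos 14,17 vel 3,4 -> not approaching (rel speed -1 <= 0)
Earliest collision: t=2 between 0 and 1

Answer: 2 0 1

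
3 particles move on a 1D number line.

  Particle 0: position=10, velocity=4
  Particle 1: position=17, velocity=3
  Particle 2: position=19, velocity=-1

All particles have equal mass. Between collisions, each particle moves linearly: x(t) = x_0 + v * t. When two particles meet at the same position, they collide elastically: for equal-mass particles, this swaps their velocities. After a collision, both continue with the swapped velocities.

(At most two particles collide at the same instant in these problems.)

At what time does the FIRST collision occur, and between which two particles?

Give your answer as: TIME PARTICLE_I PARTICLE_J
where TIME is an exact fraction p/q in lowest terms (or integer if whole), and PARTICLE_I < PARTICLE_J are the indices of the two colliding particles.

Answer: 1/2 1 2

Derivation:
Pair (0,1): pos 10,17 vel 4,3 -> gap=7, closing at 1/unit, collide at t=7
Pair (1,2): pos 17,19 vel 3,-1 -> gap=2, closing at 4/unit, collide at t=1/2
Earliest collision: t=1/2 between 1 and 2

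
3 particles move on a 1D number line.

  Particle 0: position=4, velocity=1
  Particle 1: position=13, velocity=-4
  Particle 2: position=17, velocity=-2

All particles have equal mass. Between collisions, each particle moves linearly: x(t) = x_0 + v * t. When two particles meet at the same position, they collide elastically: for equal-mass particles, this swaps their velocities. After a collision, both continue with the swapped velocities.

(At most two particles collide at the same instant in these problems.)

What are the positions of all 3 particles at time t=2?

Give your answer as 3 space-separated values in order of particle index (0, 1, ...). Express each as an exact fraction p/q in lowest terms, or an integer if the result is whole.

Answer: 5 6 13

Derivation:
Collision at t=9/5: particles 0 and 1 swap velocities; positions: p0=29/5 p1=29/5 p2=67/5; velocities now: v0=-4 v1=1 v2=-2
Advance to t=2 (no further collisions before then); velocities: v0=-4 v1=1 v2=-2; positions = 5 6 13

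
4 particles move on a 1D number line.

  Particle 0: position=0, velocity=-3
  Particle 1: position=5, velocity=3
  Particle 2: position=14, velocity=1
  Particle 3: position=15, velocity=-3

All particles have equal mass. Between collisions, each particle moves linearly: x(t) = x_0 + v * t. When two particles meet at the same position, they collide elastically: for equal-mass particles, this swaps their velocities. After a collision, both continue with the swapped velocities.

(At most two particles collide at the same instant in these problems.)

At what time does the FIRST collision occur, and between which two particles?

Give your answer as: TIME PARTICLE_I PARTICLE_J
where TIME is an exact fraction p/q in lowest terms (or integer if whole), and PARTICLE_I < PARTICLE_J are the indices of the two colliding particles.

Answer: 1/4 2 3

Derivation:
Pair (0,1): pos 0,5 vel -3,3 -> not approaching (rel speed -6 <= 0)
Pair (1,2): pos 5,14 vel 3,1 -> gap=9, closing at 2/unit, collide at t=9/2
Pair (2,3): pos 14,15 vel 1,-3 -> gap=1, closing at 4/unit, collide at t=1/4
Earliest collision: t=1/4 between 2 and 3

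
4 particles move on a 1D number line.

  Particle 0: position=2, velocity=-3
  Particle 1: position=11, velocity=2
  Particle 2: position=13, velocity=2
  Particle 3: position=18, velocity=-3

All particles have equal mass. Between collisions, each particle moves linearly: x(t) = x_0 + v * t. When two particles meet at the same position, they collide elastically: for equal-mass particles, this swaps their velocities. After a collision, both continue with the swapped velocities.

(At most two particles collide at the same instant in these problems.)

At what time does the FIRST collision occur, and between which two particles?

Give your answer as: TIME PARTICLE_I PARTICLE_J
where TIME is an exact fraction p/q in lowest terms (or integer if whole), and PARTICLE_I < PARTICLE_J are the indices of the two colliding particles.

Answer: 1 2 3

Derivation:
Pair (0,1): pos 2,11 vel -3,2 -> not approaching (rel speed -5 <= 0)
Pair (1,2): pos 11,13 vel 2,2 -> not approaching (rel speed 0 <= 0)
Pair (2,3): pos 13,18 vel 2,-3 -> gap=5, closing at 5/unit, collide at t=1
Earliest collision: t=1 between 2 and 3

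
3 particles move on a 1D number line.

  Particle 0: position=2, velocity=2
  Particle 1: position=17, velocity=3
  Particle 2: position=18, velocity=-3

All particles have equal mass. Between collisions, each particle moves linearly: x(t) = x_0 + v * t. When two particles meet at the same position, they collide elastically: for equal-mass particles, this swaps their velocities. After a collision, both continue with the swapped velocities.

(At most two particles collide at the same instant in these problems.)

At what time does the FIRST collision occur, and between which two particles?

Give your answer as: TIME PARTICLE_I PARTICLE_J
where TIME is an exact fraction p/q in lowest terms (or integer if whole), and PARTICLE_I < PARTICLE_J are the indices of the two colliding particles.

Pair (0,1): pos 2,17 vel 2,3 -> not approaching (rel speed -1 <= 0)
Pair (1,2): pos 17,18 vel 3,-3 -> gap=1, closing at 6/unit, collide at t=1/6
Earliest collision: t=1/6 between 1 and 2

Answer: 1/6 1 2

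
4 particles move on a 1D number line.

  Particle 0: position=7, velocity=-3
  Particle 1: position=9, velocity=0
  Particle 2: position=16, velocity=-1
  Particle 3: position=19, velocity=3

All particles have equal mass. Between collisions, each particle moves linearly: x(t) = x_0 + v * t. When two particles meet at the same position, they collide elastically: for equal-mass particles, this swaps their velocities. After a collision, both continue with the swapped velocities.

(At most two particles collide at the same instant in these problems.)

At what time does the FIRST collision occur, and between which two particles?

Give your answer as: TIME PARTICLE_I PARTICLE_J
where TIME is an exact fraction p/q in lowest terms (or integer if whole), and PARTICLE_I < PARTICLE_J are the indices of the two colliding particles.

Pair (0,1): pos 7,9 vel -3,0 -> not approaching (rel speed -3 <= 0)
Pair (1,2): pos 9,16 vel 0,-1 -> gap=7, closing at 1/unit, collide at t=7
Pair (2,3): pos 16,19 vel -1,3 -> not approaching (rel speed -4 <= 0)
Earliest collision: t=7 between 1 and 2

Answer: 7 1 2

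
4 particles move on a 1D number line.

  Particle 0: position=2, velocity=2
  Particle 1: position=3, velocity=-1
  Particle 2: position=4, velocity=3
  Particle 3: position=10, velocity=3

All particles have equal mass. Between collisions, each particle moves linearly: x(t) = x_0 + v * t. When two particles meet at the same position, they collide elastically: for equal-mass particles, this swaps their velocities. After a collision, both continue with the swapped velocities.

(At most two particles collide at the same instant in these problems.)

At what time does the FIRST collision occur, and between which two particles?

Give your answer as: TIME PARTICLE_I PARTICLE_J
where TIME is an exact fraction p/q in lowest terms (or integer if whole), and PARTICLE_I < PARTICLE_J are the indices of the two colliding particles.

Pair (0,1): pos 2,3 vel 2,-1 -> gap=1, closing at 3/unit, collide at t=1/3
Pair (1,2): pos 3,4 vel -1,3 -> not approaching (rel speed -4 <= 0)
Pair (2,3): pos 4,10 vel 3,3 -> not approaching (rel speed 0 <= 0)
Earliest collision: t=1/3 between 0 and 1

Answer: 1/3 0 1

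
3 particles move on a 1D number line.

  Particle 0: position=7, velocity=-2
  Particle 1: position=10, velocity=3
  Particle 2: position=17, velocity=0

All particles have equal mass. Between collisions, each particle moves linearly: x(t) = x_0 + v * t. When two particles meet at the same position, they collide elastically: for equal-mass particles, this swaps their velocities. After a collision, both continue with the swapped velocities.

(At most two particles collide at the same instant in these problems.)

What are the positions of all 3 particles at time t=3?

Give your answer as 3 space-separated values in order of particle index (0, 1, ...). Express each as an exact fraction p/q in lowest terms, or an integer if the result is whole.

Collision at t=7/3: particles 1 and 2 swap velocities; positions: p0=7/3 p1=17 p2=17; velocities now: v0=-2 v1=0 v2=3
Advance to t=3 (no further collisions before then); velocities: v0=-2 v1=0 v2=3; positions = 1 17 19

Answer: 1 17 19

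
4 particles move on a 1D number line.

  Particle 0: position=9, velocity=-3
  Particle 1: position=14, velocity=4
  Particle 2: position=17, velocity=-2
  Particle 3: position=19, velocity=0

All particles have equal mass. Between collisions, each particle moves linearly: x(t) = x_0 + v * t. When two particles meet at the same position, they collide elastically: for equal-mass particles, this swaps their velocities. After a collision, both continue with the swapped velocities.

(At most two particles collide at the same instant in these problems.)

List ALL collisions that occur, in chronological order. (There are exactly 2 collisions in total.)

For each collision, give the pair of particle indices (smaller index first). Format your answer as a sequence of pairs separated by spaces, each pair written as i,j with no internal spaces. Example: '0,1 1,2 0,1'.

Answer: 1,2 2,3

Derivation:
Collision at t=1/2: particles 1 and 2 swap velocities; positions: p0=15/2 p1=16 p2=16 p3=19; velocities now: v0=-3 v1=-2 v2=4 v3=0
Collision at t=5/4: particles 2 and 3 swap velocities; positions: p0=21/4 p1=29/2 p2=19 p3=19; velocities now: v0=-3 v1=-2 v2=0 v3=4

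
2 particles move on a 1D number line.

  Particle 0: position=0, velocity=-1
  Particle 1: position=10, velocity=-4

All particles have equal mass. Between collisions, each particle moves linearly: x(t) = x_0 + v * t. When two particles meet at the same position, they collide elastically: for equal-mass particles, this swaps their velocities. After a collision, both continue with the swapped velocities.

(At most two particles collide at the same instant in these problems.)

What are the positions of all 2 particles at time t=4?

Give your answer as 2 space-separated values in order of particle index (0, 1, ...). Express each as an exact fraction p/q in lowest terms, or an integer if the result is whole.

Answer: -6 -4

Derivation:
Collision at t=10/3: particles 0 and 1 swap velocities; positions: p0=-10/3 p1=-10/3; velocities now: v0=-4 v1=-1
Advance to t=4 (no further collisions before then); velocities: v0=-4 v1=-1; positions = -6 -4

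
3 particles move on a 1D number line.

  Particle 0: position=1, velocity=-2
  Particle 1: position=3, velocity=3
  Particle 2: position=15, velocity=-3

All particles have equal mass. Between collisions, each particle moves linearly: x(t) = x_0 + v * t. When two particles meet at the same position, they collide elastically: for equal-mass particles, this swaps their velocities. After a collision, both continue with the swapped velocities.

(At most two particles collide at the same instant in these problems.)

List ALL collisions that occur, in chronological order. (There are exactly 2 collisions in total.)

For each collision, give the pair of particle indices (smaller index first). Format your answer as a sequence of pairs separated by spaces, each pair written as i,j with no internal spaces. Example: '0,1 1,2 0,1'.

Collision at t=2: particles 1 and 2 swap velocities; positions: p0=-3 p1=9 p2=9; velocities now: v0=-2 v1=-3 v2=3
Collision at t=14: particles 0 and 1 swap velocities; positions: p0=-27 p1=-27 p2=45; velocities now: v0=-3 v1=-2 v2=3

Answer: 1,2 0,1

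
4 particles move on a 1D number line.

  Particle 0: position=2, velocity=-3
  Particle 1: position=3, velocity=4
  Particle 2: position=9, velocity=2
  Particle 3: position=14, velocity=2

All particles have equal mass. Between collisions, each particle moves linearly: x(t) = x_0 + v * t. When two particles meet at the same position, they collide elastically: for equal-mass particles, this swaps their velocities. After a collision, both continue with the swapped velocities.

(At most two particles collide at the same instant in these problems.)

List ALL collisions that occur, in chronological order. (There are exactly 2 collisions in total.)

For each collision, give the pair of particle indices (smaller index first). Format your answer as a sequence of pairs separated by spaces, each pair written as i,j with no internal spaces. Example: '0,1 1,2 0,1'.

Collision at t=3: particles 1 and 2 swap velocities; positions: p0=-7 p1=15 p2=15 p3=20; velocities now: v0=-3 v1=2 v2=4 v3=2
Collision at t=11/2: particles 2 and 3 swap velocities; positions: p0=-29/2 p1=20 p2=25 p3=25; velocities now: v0=-3 v1=2 v2=2 v3=4

Answer: 1,2 2,3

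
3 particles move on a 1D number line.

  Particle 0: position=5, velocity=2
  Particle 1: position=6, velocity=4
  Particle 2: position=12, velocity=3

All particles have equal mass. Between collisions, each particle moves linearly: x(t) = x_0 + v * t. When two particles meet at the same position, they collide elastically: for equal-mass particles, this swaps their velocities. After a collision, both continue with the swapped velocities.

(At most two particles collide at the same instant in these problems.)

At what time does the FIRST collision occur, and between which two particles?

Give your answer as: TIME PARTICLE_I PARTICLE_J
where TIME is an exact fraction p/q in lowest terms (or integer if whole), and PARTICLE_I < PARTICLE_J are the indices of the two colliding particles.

Pair (0,1): pos 5,6 vel 2,4 -> not approaching (rel speed -2 <= 0)
Pair (1,2): pos 6,12 vel 4,3 -> gap=6, closing at 1/unit, collide at t=6
Earliest collision: t=6 between 1 and 2

Answer: 6 1 2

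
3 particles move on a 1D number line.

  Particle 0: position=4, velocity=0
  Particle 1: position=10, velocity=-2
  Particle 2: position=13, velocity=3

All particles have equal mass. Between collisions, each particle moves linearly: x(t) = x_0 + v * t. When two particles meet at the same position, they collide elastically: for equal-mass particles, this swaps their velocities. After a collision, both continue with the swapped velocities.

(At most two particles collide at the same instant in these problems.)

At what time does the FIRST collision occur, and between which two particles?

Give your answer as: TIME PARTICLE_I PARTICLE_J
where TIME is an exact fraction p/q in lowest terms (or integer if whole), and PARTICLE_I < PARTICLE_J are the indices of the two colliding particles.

Answer: 3 0 1

Derivation:
Pair (0,1): pos 4,10 vel 0,-2 -> gap=6, closing at 2/unit, collide at t=3
Pair (1,2): pos 10,13 vel -2,3 -> not approaching (rel speed -5 <= 0)
Earliest collision: t=3 between 0 and 1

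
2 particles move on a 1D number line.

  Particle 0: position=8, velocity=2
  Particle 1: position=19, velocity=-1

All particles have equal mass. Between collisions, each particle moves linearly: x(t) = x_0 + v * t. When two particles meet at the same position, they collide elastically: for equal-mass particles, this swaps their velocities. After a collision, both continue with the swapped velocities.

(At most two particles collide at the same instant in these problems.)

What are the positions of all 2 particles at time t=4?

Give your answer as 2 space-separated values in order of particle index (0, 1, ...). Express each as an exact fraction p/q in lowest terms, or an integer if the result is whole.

Answer: 15 16

Derivation:
Collision at t=11/3: particles 0 and 1 swap velocities; positions: p0=46/3 p1=46/3; velocities now: v0=-1 v1=2
Advance to t=4 (no further collisions before then); velocities: v0=-1 v1=2; positions = 15 16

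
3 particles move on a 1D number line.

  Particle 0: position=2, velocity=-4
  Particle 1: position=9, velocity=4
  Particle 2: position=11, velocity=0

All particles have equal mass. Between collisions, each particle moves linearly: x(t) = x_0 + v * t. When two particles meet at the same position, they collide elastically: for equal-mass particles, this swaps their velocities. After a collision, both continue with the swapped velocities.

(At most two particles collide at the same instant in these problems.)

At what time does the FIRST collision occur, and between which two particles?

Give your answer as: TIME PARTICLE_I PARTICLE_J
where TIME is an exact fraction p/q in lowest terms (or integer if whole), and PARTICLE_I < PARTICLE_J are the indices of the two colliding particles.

Answer: 1/2 1 2

Derivation:
Pair (0,1): pos 2,9 vel -4,4 -> not approaching (rel speed -8 <= 0)
Pair (1,2): pos 9,11 vel 4,0 -> gap=2, closing at 4/unit, collide at t=1/2
Earliest collision: t=1/2 between 1 and 2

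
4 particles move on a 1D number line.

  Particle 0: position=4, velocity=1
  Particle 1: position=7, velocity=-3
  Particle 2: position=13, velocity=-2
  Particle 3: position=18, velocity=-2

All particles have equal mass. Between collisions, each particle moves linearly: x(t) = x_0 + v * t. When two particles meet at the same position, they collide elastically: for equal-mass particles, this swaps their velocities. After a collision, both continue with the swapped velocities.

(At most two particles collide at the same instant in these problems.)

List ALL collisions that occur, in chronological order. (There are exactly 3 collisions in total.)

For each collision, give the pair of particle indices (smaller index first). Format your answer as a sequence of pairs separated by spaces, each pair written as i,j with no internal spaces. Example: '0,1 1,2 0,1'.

Collision at t=3/4: particles 0 and 1 swap velocities; positions: p0=19/4 p1=19/4 p2=23/2 p3=33/2; velocities now: v0=-3 v1=1 v2=-2 v3=-2
Collision at t=3: particles 1 and 2 swap velocities; positions: p0=-2 p1=7 p2=7 p3=12; velocities now: v0=-3 v1=-2 v2=1 v3=-2
Collision at t=14/3: particles 2 and 3 swap velocities; positions: p0=-7 p1=11/3 p2=26/3 p3=26/3; velocities now: v0=-3 v1=-2 v2=-2 v3=1

Answer: 0,1 1,2 2,3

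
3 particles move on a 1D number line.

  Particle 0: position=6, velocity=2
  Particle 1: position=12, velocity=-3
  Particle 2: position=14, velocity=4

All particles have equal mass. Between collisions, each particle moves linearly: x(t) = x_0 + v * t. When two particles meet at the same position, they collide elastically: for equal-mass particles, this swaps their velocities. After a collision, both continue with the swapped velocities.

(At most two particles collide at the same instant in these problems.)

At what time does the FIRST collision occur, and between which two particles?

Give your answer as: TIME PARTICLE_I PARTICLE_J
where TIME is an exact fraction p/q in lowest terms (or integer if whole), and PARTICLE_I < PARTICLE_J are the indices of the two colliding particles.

Pair (0,1): pos 6,12 vel 2,-3 -> gap=6, closing at 5/unit, collide at t=6/5
Pair (1,2): pos 12,14 vel -3,4 -> not approaching (rel speed -7 <= 0)
Earliest collision: t=6/5 between 0 and 1

Answer: 6/5 0 1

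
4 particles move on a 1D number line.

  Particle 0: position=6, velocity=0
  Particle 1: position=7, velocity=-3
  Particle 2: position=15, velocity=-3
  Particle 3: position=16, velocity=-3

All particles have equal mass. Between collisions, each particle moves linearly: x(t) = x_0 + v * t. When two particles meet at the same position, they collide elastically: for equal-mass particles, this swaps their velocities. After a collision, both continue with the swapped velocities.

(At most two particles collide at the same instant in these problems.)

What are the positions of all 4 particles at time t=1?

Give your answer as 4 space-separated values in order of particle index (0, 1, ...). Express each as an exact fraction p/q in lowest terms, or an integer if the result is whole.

Collision at t=1/3: particles 0 and 1 swap velocities; positions: p0=6 p1=6 p2=14 p3=15; velocities now: v0=-3 v1=0 v2=-3 v3=-3
Advance to t=1 (no further collisions before then); velocities: v0=-3 v1=0 v2=-3 v3=-3; positions = 4 6 12 13

Answer: 4 6 12 13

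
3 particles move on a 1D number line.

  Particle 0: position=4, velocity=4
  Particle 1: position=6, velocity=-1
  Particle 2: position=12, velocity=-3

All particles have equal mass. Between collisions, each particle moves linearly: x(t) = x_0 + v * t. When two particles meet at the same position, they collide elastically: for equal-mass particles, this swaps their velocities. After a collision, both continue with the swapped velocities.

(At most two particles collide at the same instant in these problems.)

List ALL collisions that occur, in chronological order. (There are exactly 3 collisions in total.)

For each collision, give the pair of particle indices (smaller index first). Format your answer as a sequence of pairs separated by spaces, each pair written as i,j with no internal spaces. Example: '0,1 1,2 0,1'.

Collision at t=2/5: particles 0 and 1 swap velocities; positions: p0=28/5 p1=28/5 p2=54/5; velocities now: v0=-1 v1=4 v2=-3
Collision at t=8/7: particles 1 and 2 swap velocities; positions: p0=34/7 p1=60/7 p2=60/7; velocities now: v0=-1 v1=-3 v2=4
Collision at t=3: particles 0 and 1 swap velocities; positions: p0=3 p1=3 p2=16; velocities now: v0=-3 v1=-1 v2=4

Answer: 0,1 1,2 0,1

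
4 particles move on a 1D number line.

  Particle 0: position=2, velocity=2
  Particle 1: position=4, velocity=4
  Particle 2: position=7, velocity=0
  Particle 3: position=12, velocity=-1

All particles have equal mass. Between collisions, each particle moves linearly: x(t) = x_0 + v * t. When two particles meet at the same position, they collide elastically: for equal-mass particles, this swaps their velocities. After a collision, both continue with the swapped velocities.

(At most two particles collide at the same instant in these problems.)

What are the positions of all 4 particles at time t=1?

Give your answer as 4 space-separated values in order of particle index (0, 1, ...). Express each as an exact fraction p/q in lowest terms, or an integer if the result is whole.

Collision at t=3/4: particles 1 and 2 swap velocities; positions: p0=7/2 p1=7 p2=7 p3=45/4; velocities now: v0=2 v1=0 v2=4 v3=-1
Advance to t=1 (no further collisions before then); velocities: v0=2 v1=0 v2=4 v3=-1; positions = 4 7 8 11

Answer: 4 7 8 11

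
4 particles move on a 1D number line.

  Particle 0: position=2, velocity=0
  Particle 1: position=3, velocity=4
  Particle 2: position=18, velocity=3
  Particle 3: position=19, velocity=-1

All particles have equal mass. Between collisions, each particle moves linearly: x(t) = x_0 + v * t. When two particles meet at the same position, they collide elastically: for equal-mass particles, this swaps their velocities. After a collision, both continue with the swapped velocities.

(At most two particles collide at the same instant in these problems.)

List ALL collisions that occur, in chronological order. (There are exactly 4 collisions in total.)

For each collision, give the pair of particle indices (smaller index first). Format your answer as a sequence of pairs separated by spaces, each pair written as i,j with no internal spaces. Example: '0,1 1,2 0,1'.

Answer: 2,3 1,2 2,3 0,1

Derivation:
Collision at t=1/4: particles 2 and 3 swap velocities; positions: p0=2 p1=4 p2=75/4 p3=75/4; velocities now: v0=0 v1=4 v2=-1 v3=3
Collision at t=16/5: particles 1 and 2 swap velocities; positions: p0=2 p1=79/5 p2=79/5 p3=138/5; velocities now: v0=0 v1=-1 v2=4 v3=3
Collision at t=15: particles 2 and 3 swap velocities; positions: p0=2 p1=4 p2=63 p3=63; velocities now: v0=0 v1=-1 v2=3 v3=4
Collision at t=17: particles 0 and 1 swap velocities; positions: p0=2 p1=2 p2=69 p3=71; velocities now: v0=-1 v1=0 v2=3 v3=4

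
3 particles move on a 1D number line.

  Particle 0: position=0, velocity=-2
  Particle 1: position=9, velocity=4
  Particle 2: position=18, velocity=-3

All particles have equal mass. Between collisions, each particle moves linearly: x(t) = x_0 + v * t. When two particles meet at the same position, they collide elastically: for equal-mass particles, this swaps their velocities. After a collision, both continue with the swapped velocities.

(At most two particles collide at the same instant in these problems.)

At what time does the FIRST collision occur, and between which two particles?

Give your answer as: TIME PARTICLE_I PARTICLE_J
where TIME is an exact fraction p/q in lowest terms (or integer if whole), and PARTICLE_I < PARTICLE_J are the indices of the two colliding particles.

Pair (0,1): pos 0,9 vel -2,4 -> not approaching (rel speed -6 <= 0)
Pair (1,2): pos 9,18 vel 4,-3 -> gap=9, closing at 7/unit, collide at t=9/7
Earliest collision: t=9/7 between 1 and 2

Answer: 9/7 1 2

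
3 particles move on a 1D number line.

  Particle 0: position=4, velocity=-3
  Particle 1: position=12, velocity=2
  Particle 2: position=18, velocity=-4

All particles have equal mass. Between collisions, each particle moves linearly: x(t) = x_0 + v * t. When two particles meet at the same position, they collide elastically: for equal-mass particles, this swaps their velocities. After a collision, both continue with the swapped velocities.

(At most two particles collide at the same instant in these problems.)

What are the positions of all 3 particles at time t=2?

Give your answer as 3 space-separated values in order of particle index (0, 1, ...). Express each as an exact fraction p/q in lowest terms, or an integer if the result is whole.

Answer: -2 10 16

Derivation:
Collision at t=1: particles 1 and 2 swap velocities; positions: p0=1 p1=14 p2=14; velocities now: v0=-3 v1=-4 v2=2
Advance to t=2 (no further collisions before then); velocities: v0=-3 v1=-4 v2=2; positions = -2 10 16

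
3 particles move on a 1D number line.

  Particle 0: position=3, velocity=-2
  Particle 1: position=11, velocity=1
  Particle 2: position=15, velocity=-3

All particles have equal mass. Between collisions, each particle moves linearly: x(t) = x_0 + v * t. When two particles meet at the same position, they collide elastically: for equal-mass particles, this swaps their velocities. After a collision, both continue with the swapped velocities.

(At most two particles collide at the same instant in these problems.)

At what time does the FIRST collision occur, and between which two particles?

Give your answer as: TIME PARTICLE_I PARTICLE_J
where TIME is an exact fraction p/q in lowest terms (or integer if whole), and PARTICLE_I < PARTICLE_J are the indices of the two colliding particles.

Answer: 1 1 2

Derivation:
Pair (0,1): pos 3,11 vel -2,1 -> not approaching (rel speed -3 <= 0)
Pair (1,2): pos 11,15 vel 1,-3 -> gap=4, closing at 4/unit, collide at t=1
Earliest collision: t=1 between 1 and 2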